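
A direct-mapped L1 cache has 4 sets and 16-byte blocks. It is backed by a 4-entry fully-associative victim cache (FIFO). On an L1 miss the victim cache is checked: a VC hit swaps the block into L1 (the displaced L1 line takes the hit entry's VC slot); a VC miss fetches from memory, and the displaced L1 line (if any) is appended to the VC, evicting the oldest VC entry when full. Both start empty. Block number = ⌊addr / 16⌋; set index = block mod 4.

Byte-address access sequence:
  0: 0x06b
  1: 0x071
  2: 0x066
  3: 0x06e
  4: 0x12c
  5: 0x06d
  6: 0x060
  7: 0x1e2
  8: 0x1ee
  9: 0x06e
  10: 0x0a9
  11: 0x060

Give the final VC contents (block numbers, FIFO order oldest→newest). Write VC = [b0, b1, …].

VC = [18, 30, 10]

#0 0x6b→b6/s2 MISS; vc=[]
#1 0x71→b7/s3 MISS; vc=[]
#2 0x66→b6/s2 L1-HIT; vc=[]
#3 0x6e→b6/s2 L1-HIT; vc=[]
#4 0x12c→b18/s2 MISS; vc=[6]
#5 0x6d→b6/s2 VC-HIT; vc=[18]
#6 0x60→b6/s2 L1-HIT; vc=[18]
#7 0x1e2→b30/s2 MISS; vc=[18,6]
#8 0x1ee→b30/s2 L1-HIT; vc=[18,6]
#9 0x6e→b6/s2 VC-HIT; vc=[18,30]
#10 0xa9→b10/s2 MISS; vc=[18,30,6]
#11 0x60→b6/s2 VC-HIT; vc=[18,30,10]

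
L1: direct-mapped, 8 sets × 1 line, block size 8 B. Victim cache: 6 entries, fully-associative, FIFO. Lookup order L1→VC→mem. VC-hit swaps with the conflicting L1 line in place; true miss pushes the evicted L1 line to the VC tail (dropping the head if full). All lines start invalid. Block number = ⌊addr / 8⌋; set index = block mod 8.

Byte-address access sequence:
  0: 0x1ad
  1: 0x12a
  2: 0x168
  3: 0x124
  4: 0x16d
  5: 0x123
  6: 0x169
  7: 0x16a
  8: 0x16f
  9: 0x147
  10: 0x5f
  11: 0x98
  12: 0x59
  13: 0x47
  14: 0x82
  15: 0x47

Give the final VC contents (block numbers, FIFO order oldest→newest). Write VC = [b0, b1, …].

VC = [53, 37, 19, 40, 16]

  [0] addr=0x1ad blk=53 s=5: MISS | VC []
  [1] addr=0x12a blk=37 s=5: MISS | VC [53]
  [2] addr=0x168 blk=45 s=5: MISS | VC [53, 37]
  [3] addr=0x124 blk=36 s=4: MISS | VC [53, 37]
  [4] addr=0x16d blk=45 s=5: L1-HIT | VC [53, 37]
  [5] addr=0x123 blk=36 s=4: L1-HIT | VC [53, 37]
  [6] addr=0x169 blk=45 s=5: L1-HIT | VC [53, 37]
  [7] addr=0x16a blk=45 s=5: L1-HIT | VC [53, 37]
  [8] addr=0x16f blk=45 s=5: L1-HIT | VC [53, 37]
  [9] addr=0x147 blk=40 s=0: MISS | VC [53, 37]
  [10] addr=0x5f blk=11 s=3: MISS | VC [53, 37]
  [11] addr=0x98 blk=19 s=3: MISS | VC [53, 37, 11]
  [12] addr=0x59 blk=11 s=3: VC-HIT | VC [53, 37, 19]
  [13] addr=0x47 blk=8 s=0: MISS | VC [53, 37, 19, 40]
  [14] addr=0x82 blk=16 s=0: MISS | VC [53, 37, 19, 40, 8]
  [15] addr=0x47 blk=8 s=0: VC-HIT | VC [53, 37, 19, 40, 16]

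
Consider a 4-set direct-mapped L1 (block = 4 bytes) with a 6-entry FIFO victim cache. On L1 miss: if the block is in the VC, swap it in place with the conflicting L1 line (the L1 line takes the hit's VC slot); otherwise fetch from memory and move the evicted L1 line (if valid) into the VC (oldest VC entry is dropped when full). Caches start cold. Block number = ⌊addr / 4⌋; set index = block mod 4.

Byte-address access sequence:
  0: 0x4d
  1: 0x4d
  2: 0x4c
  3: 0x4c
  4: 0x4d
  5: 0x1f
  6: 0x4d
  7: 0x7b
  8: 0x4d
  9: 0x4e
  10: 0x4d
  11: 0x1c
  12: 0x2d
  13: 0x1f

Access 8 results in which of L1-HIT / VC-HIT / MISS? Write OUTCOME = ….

OUTCOME = L1-HIT

#0 0x4d→b19/s3 MISS; vc=[]
#1 0x4d→b19/s3 L1-HIT; vc=[]
#2 0x4c→b19/s3 L1-HIT; vc=[]
#3 0x4c→b19/s3 L1-HIT; vc=[]
#4 0x4d→b19/s3 L1-HIT; vc=[]
#5 0x1f→b7/s3 MISS; vc=[19]
#6 0x4d→b19/s3 VC-HIT; vc=[7]
#7 0x7b→b30/s2 MISS; vc=[7]
#8 0x4d→b19/s3 L1-HIT; vc=[7]
#9 0x4e→b19/s3 L1-HIT; vc=[7]
#10 0x4d→b19/s3 L1-HIT; vc=[7]
#11 0x1c→b7/s3 VC-HIT; vc=[19]
#12 0x2d→b11/s3 MISS; vc=[19,7]
#13 0x1f→b7/s3 VC-HIT; vc=[19,11]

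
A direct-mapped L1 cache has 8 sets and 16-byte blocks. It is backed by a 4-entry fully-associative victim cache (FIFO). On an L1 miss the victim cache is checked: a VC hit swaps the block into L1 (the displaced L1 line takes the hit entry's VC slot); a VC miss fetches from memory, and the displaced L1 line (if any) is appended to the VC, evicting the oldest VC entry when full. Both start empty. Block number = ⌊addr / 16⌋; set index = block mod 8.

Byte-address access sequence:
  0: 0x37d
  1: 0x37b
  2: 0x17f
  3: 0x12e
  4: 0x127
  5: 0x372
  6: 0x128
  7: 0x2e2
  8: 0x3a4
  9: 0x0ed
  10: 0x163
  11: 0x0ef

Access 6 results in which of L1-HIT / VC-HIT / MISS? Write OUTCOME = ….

OUTCOME = L1-HIT

0: 0x37d (blk 55, set 7) → MISS  vc=[]
1: 0x37b (blk 55, set 7) → L1-HIT  vc=[]
2: 0x17f (blk 23, set 7) → MISS  vc=[55]
3: 0x12e (blk 18, set 2) → MISS  vc=[55]
4: 0x127 (blk 18, set 2) → L1-HIT  vc=[55]
5: 0x372 (blk 55, set 7) → VC-HIT  vc=[23]
6: 0x128 (blk 18, set 2) → L1-HIT  vc=[23]
7: 0x2e2 (blk 46, set 6) → MISS  vc=[23]
8: 0x3a4 (blk 58, set 2) → MISS  vc=[23, 18]
9: 0xed (blk 14, set 6) → MISS  vc=[23, 18, 46]
10: 0x163 (blk 22, set 6) → MISS  vc=[23, 18, 46, 14]
11: 0xef (blk 14, set 6) → VC-HIT  vc=[23, 18, 46, 22]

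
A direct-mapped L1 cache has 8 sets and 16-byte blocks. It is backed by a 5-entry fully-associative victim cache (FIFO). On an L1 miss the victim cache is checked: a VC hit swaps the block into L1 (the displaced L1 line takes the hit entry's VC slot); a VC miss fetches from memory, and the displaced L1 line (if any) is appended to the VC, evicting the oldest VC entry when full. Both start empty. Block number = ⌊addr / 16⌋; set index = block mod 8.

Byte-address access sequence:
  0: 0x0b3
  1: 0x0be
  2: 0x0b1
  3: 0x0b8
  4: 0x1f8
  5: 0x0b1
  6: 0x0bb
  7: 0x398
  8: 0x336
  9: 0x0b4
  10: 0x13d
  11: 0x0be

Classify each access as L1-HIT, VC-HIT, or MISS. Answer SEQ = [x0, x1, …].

SEQ = [MISS, L1-HIT, L1-HIT, L1-HIT, MISS, L1-HIT, L1-HIT, MISS, MISS, VC-HIT, MISS, VC-HIT]

0: 0xb3 (blk 11, set 3) → MISS  vc=[]
1: 0xbe (blk 11, set 3) → L1-HIT  vc=[]
2: 0xb1 (blk 11, set 3) → L1-HIT  vc=[]
3: 0xb8 (blk 11, set 3) → L1-HIT  vc=[]
4: 0x1f8 (blk 31, set 7) → MISS  vc=[]
5: 0xb1 (blk 11, set 3) → L1-HIT  vc=[]
6: 0xbb (blk 11, set 3) → L1-HIT  vc=[]
7: 0x398 (blk 57, set 1) → MISS  vc=[]
8: 0x336 (blk 51, set 3) → MISS  vc=[11]
9: 0xb4 (blk 11, set 3) → VC-HIT  vc=[51]
10: 0x13d (blk 19, set 3) → MISS  vc=[51, 11]
11: 0xbe (blk 11, set 3) → VC-HIT  vc=[51, 19]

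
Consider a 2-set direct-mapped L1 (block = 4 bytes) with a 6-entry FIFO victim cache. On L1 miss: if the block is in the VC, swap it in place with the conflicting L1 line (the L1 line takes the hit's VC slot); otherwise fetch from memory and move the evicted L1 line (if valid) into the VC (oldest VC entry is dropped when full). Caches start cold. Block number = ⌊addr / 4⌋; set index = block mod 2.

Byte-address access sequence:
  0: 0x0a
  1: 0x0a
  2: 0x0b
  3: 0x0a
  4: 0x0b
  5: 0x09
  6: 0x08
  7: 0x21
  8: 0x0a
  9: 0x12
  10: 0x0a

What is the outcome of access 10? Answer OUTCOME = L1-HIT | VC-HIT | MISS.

OUTCOME = VC-HIT

#0 0xa→b2/s0 MISS; vc=[]
#1 0xa→b2/s0 L1-HIT; vc=[]
#2 0xb→b2/s0 L1-HIT; vc=[]
#3 0xa→b2/s0 L1-HIT; vc=[]
#4 0xb→b2/s0 L1-HIT; vc=[]
#5 0x9→b2/s0 L1-HIT; vc=[]
#6 0x8→b2/s0 L1-HIT; vc=[]
#7 0x21→b8/s0 MISS; vc=[2]
#8 0xa→b2/s0 VC-HIT; vc=[8]
#9 0x12→b4/s0 MISS; vc=[8,2]
#10 0xa→b2/s0 VC-HIT; vc=[8,4]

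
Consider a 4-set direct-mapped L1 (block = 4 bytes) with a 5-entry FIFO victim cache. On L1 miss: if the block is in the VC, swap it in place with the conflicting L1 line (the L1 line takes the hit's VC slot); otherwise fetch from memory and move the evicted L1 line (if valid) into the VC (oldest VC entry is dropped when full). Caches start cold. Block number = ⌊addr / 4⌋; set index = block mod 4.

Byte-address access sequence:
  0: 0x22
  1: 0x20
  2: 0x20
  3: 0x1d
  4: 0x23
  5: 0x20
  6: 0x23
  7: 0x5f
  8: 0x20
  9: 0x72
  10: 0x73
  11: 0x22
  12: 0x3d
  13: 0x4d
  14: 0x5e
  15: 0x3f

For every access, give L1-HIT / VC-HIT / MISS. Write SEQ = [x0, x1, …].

0: 0x22 (blk 8, set 0) → MISS  vc=[]
1: 0x20 (blk 8, set 0) → L1-HIT  vc=[]
2: 0x20 (blk 8, set 0) → L1-HIT  vc=[]
3: 0x1d (blk 7, set 3) → MISS  vc=[]
4: 0x23 (blk 8, set 0) → L1-HIT  vc=[]
5: 0x20 (blk 8, set 0) → L1-HIT  vc=[]
6: 0x23 (blk 8, set 0) → L1-HIT  vc=[]
7: 0x5f (blk 23, set 3) → MISS  vc=[7]
8: 0x20 (blk 8, set 0) → L1-HIT  vc=[7]
9: 0x72 (blk 28, set 0) → MISS  vc=[7, 8]
10: 0x73 (blk 28, set 0) → L1-HIT  vc=[7, 8]
11: 0x22 (blk 8, set 0) → VC-HIT  vc=[7, 28]
12: 0x3d (blk 15, set 3) → MISS  vc=[7, 28, 23]
13: 0x4d (blk 19, set 3) → MISS  vc=[7, 28, 23, 15]
14: 0x5e (blk 23, set 3) → VC-HIT  vc=[7, 28, 19, 15]
15: 0x3f (blk 15, set 3) → VC-HIT  vc=[7, 28, 19, 23]

SEQ = [MISS, L1-HIT, L1-HIT, MISS, L1-HIT, L1-HIT, L1-HIT, MISS, L1-HIT, MISS, L1-HIT, VC-HIT, MISS, MISS, VC-HIT, VC-HIT]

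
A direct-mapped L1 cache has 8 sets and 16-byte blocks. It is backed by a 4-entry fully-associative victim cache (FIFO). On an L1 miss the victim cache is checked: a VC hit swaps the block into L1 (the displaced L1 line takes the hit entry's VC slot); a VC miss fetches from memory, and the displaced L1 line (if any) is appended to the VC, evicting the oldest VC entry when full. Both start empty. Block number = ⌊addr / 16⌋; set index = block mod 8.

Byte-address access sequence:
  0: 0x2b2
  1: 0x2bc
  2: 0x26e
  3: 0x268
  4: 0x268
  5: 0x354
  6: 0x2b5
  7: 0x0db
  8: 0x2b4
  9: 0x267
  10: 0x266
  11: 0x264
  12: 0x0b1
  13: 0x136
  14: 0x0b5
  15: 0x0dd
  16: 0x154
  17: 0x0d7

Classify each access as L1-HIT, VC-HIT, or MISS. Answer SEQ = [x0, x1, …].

SEQ = [MISS, L1-HIT, MISS, L1-HIT, L1-HIT, MISS, L1-HIT, MISS, L1-HIT, L1-HIT, L1-HIT, L1-HIT, MISS, MISS, VC-HIT, L1-HIT, MISS, VC-HIT]

0: 0x2b2 (blk 43, set 3) → MISS  vc=[]
1: 0x2bc (blk 43, set 3) → L1-HIT  vc=[]
2: 0x26e (blk 38, set 6) → MISS  vc=[]
3: 0x268 (blk 38, set 6) → L1-HIT  vc=[]
4: 0x268 (blk 38, set 6) → L1-HIT  vc=[]
5: 0x354 (blk 53, set 5) → MISS  vc=[]
6: 0x2b5 (blk 43, set 3) → L1-HIT  vc=[]
7: 0xdb (blk 13, set 5) → MISS  vc=[53]
8: 0x2b4 (blk 43, set 3) → L1-HIT  vc=[53]
9: 0x267 (blk 38, set 6) → L1-HIT  vc=[53]
10: 0x266 (blk 38, set 6) → L1-HIT  vc=[53]
11: 0x264 (blk 38, set 6) → L1-HIT  vc=[53]
12: 0xb1 (blk 11, set 3) → MISS  vc=[53, 43]
13: 0x136 (blk 19, set 3) → MISS  vc=[53, 43, 11]
14: 0xb5 (blk 11, set 3) → VC-HIT  vc=[53, 43, 19]
15: 0xdd (blk 13, set 5) → L1-HIT  vc=[53, 43, 19]
16: 0x154 (blk 21, set 5) → MISS  vc=[53, 43, 19, 13]
17: 0xd7 (blk 13, set 5) → VC-HIT  vc=[53, 43, 19, 21]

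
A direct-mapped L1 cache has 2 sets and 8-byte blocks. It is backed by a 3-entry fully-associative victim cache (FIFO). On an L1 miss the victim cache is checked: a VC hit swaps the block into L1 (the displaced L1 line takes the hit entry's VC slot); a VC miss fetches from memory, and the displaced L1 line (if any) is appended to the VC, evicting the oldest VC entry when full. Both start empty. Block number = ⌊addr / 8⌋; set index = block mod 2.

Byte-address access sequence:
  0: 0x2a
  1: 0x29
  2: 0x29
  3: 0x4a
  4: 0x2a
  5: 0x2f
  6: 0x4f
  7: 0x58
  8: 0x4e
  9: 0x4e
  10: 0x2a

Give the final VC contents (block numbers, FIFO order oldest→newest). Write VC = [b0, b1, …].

VC = [9, 11]

0: 0x2a (blk 5, set 1) → MISS  vc=[]
1: 0x29 (blk 5, set 1) → L1-HIT  vc=[]
2: 0x29 (blk 5, set 1) → L1-HIT  vc=[]
3: 0x4a (blk 9, set 1) → MISS  vc=[5]
4: 0x2a (blk 5, set 1) → VC-HIT  vc=[9]
5: 0x2f (blk 5, set 1) → L1-HIT  vc=[9]
6: 0x4f (blk 9, set 1) → VC-HIT  vc=[5]
7: 0x58 (blk 11, set 1) → MISS  vc=[5, 9]
8: 0x4e (blk 9, set 1) → VC-HIT  vc=[5, 11]
9: 0x4e (blk 9, set 1) → L1-HIT  vc=[5, 11]
10: 0x2a (blk 5, set 1) → VC-HIT  vc=[9, 11]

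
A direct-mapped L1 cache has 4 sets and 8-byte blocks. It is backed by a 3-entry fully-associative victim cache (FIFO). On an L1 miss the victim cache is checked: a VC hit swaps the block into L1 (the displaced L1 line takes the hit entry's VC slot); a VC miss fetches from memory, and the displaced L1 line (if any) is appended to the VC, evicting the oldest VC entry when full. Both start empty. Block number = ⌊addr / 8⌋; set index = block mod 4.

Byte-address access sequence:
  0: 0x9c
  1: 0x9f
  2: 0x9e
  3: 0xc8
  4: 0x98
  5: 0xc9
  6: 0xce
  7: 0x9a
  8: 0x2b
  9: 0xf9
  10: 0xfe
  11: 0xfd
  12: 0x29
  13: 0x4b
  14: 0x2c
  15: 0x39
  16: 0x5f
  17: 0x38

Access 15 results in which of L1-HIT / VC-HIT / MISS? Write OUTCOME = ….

  [0] addr=0x9c blk=19 s=3: MISS | VC []
  [1] addr=0x9f blk=19 s=3: L1-HIT | VC []
  [2] addr=0x9e blk=19 s=3: L1-HIT | VC []
  [3] addr=0xc8 blk=25 s=1: MISS | VC []
  [4] addr=0x98 blk=19 s=3: L1-HIT | VC []
  [5] addr=0xc9 blk=25 s=1: L1-HIT | VC []
  [6] addr=0xce blk=25 s=1: L1-HIT | VC []
  [7] addr=0x9a blk=19 s=3: L1-HIT | VC []
  [8] addr=0x2b blk=5 s=1: MISS | VC [25]
  [9] addr=0xf9 blk=31 s=3: MISS | VC [25, 19]
  [10] addr=0xfe blk=31 s=3: L1-HIT | VC [25, 19]
  [11] addr=0xfd blk=31 s=3: L1-HIT | VC [25, 19]
  [12] addr=0x29 blk=5 s=1: L1-HIT | VC [25, 19]
  [13] addr=0x4b blk=9 s=1: MISS | VC [25, 19, 5]
  [14] addr=0x2c blk=5 s=1: VC-HIT | VC [25, 19, 9]
  [15] addr=0x39 blk=7 s=3: MISS | VC [19, 9, 31]
  [16] addr=0x5f blk=11 s=3: MISS | VC [9, 31, 7]
  [17] addr=0x38 blk=7 s=3: VC-HIT | VC [9, 31, 11]

OUTCOME = MISS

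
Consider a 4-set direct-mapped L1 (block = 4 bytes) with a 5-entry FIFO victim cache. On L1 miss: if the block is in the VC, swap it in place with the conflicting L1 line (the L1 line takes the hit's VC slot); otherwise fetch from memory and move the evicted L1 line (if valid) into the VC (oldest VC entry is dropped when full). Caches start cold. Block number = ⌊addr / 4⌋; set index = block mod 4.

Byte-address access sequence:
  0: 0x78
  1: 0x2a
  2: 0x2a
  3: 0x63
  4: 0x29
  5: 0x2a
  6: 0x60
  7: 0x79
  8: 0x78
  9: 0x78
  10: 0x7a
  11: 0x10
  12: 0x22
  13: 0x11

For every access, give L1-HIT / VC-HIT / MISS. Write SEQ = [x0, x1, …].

0: 0x78 (blk 30, set 2) → MISS  vc=[]
1: 0x2a (blk 10, set 2) → MISS  vc=[30]
2: 0x2a (blk 10, set 2) → L1-HIT  vc=[30]
3: 0x63 (blk 24, set 0) → MISS  vc=[30]
4: 0x29 (blk 10, set 2) → L1-HIT  vc=[30]
5: 0x2a (blk 10, set 2) → L1-HIT  vc=[30]
6: 0x60 (blk 24, set 0) → L1-HIT  vc=[30]
7: 0x79 (blk 30, set 2) → VC-HIT  vc=[10]
8: 0x78 (blk 30, set 2) → L1-HIT  vc=[10]
9: 0x78 (blk 30, set 2) → L1-HIT  vc=[10]
10: 0x7a (blk 30, set 2) → L1-HIT  vc=[10]
11: 0x10 (blk 4, set 0) → MISS  vc=[10, 24]
12: 0x22 (blk 8, set 0) → MISS  vc=[10, 24, 4]
13: 0x11 (blk 4, set 0) → VC-HIT  vc=[10, 24, 8]

SEQ = [MISS, MISS, L1-HIT, MISS, L1-HIT, L1-HIT, L1-HIT, VC-HIT, L1-HIT, L1-HIT, L1-HIT, MISS, MISS, VC-HIT]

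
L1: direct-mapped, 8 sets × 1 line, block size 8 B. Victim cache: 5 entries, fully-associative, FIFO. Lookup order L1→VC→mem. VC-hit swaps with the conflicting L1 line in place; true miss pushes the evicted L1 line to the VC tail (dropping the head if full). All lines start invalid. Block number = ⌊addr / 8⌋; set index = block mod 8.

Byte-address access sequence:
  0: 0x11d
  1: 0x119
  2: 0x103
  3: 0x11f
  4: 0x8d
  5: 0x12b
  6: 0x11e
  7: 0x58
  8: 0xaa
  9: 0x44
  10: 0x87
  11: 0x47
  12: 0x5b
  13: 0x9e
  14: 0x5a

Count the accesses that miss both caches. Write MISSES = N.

MISSES = 9

#0 0x11d→b35/s3 MISS; vc=[]
#1 0x119→b35/s3 L1-HIT; vc=[]
#2 0x103→b32/s0 MISS; vc=[]
#3 0x11f→b35/s3 L1-HIT; vc=[]
#4 0x8d→b17/s1 MISS; vc=[]
#5 0x12b→b37/s5 MISS; vc=[]
#6 0x11e→b35/s3 L1-HIT; vc=[]
#7 0x58→b11/s3 MISS; vc=[35]
#8 0xaa→b21/s5 MISS; vc=[35,37]
#9 0x44→b8/s0 MISS; vc=[35,37,32]
#10 0x87→b16/s0 MISS; vc=[35,37,32,8]
#11 0x47→b8/s0 VC-HIT; vc=[35,37,32,16]
#12 0x5b→b11/s3 L1-HIT; vc=[35,37,32,16]
#13 0x9e→b19/s3 MISS; vc=[35,37,32,16,11]
#14 0x5a→b11/s3 VC-HIT; vc=[35,37,32,16,19]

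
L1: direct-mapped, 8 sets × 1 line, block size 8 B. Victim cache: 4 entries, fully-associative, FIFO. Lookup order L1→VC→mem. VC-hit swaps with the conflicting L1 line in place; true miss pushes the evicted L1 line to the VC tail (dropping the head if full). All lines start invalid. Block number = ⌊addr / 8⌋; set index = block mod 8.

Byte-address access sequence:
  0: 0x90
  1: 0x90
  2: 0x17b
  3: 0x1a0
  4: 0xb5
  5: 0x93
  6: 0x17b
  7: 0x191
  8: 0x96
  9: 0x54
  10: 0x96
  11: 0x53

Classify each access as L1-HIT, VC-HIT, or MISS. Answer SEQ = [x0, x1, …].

  [0] addr=0x90 blk=18 s=2: MISS | VC []
  [1] addr=0x90 blk=18 s=2: L1-HIT | VC []
  [2] addr=0x17b blk=47 s=7: MISS | VC []
  [3] addr=0x1a0 blk=52 s=4: MISS | VC []
  [4] addr=0xb5 blk=22 s=6: MISS | VC []
  [5] addr=0x93 blk=18 s=2: L1-HIT | VC []
  [6] addr=0x17b blk=47 s=7: L1-HIT | VC []
  [7] addr=0x191 blk=50 s=2: MISS | VC [18]
  [8] addr=0x96 blk=18 s=2: VC-HIT | VC [50]
  [9] addr=0x54 blk=10 s=2: MISS | VC [50, 18]
  [10] addr=0x96 blk=18 s=2: VC-HIT | VC [50, 10]
  [11] addr=0x53 blk=10 s=2: VC-HIT | VC [50, 18]

SEQ = [MISS, L1-HIT, MISS, MISS, MISS, L1-HIT, L1-HIT, MISS, VC-HIT, MISS, VC-HIT, VC-HIT]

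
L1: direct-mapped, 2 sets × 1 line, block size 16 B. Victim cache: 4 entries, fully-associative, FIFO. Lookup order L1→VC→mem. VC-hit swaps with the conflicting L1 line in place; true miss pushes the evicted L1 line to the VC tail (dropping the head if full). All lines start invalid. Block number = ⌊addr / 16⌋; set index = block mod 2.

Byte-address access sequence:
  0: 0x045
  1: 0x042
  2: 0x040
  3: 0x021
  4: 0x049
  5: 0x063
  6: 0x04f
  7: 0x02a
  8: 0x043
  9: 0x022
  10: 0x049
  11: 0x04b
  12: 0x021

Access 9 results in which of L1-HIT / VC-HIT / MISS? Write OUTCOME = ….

OUTCOME = VC-HIT

#0 0x45→b4/s0 MISS; vc=[]
#1 0x42→b4/s0 L1-HIT; vc=[]
#2 0x40→b4/s0 L1-HIT; vc=[]
#3 0x21→b2/s0 MISS; vc=[4]
#4 0x49→b4/s0 VC-HIT; vc=[2]
#5 0x63→b6/s0 MISS; vc=[2,4]
#6 0x4f→b4/s0 VC-HIT; vc=[2,6]
#7 0x2a→b2/s0 VC-HIT; vc=[4,6]
#8 0x43→b4/s0 VC-HIT; vc=[2,6]
#9 0x22→b2/s0 VC-HIT; vc=[4,6]
#10 0x49→b4/s0 VC-HIT; vc=[2,6]
#11 0x4b→b4/s0 L1-HIT; vc=[2,6]
#12 0x21→b2/s0 VC-HIT; vc=[4,6]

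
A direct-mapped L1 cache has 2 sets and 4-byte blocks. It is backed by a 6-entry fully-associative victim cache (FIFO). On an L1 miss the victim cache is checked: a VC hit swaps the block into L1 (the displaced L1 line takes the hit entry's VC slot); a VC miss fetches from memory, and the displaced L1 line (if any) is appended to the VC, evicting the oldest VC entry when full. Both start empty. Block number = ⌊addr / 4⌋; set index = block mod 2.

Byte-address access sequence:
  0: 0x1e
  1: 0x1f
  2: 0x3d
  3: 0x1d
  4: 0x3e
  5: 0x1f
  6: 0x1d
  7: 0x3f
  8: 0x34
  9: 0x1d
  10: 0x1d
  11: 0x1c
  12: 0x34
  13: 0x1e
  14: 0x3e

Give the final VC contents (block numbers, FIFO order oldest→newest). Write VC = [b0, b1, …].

VC = [13, 7]

#0 0x1e→b7/s1 MISS; vc=[]
#1 0x1f→b7/s1 L1-HIT; vc=[]
#2 0x3d→b15/s1 MISS; vc=[7]
#3 0x1d→b7/s1 VC-HIT; vc=[15]
#4 0x3e→b15/s1 VC-HIT; vc=[7]
#5 0x1f→b7/s1 VC-HIT; vc=[15]
#6 0x1d→b7/s1 L1-HIT; vc=[15]
#7 0x3f→b15/s1 VC-HIT; vc=[7]
#8 0x34→b13/s1 MISS; vc=[7,15]
#9 0x1d→b7/s1 VC-HIT; vc=[13,15]
#10 0x1d→b7/s1 L1-HIT; vc=[13,15]
#11 0x1c→b7/s1 L1-HIT; vc=[13,15]
#12 0x34→b13/s1 VC-HIT; vc=[7,15]
#13 0x1e→b7/s1 VC-HIT; vc=[13,15]
#14 0x3e→b15/s1 VC-HIT; vc=[13,7]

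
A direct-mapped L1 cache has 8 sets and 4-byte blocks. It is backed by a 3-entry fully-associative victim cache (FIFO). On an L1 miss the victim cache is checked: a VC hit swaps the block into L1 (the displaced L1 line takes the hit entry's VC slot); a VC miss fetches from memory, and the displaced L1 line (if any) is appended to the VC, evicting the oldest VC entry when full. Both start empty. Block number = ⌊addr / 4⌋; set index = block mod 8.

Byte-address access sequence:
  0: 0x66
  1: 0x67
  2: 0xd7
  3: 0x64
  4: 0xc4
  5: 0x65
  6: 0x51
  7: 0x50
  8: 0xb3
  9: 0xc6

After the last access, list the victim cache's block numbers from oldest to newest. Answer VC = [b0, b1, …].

VC = [25, 20]

  [0] addr=0x66 blk=25 s=1: MISS | VC []
  [1] addr=0x67 blk=25 s=1: L1-HIT | VC []
  [2] addr=0xd7 blk=53 s=5: MISS | VC []
  [3] addr=0x64 blk=25 s=1: L1-HIT | VC []
  [4] addr=0xc4 blk=49 s=1: MISS | VC [25]
  [5] addr=0x65 blk=25 s=1: VC-HIT | VC [49]
  [6] addr=0x51 blk=20 s=4: MISS | VC [49]
  [7] addr=0x50 blk=20 s=4: L1-HIT | VC [49]
  [8] addr=0xb3 blk=44 s=4: MISS | VC [49, 20]
  [9] addr=0xc6 blk=49 s=1: VC-HIT | VC [25, 20]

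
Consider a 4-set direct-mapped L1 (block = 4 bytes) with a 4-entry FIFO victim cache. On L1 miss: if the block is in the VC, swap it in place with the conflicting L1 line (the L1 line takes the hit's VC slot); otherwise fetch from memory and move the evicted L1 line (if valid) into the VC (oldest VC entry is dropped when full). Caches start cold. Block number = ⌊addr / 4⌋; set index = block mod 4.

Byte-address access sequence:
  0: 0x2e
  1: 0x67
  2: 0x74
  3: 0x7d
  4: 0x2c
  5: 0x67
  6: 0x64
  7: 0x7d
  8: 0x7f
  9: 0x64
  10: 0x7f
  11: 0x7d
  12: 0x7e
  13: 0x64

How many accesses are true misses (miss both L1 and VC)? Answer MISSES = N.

  [0] addr=0x2e blk=11 s=3: MISS | VC []
  [1] addr=0x67 blk=25 s=1: MISS | VC []
  [2] addr=0x74 blk=29 s=1: MISS | VC [25]
  [3] addr=0x7d blk=31 s=3: MISS | VC [25, 11]
  [4] addr=0x2c blk=11 s=3: VC-HIT | VC [25, 31]
  [5] addr=0x67 blk=25 s=1: VC-HIT | VC [29, 31]
  [6] addr=0x64 blk=25 s=1: L1-HIT | VC [29, 31]
  [7] addr=0x7d blk=31 s=3: VC-HIT | VC [29, 11]
  [8] addr=0x7f blk=31 s=3: L1-HIT | VC [29, 11]
  [9] addr=0x64 blk=25 s=1: L1-HIT | VC [29, 11]
  [10] addr=0x7f blk=31 s=3: L1-HIT | VC [29, 11]
  [11] addr=0x7d blk=31 s=3: L1-HIT | VC [29, 11]
  [12] addr=0x7e blk=31 s=3: L1-HIT | VC [29, 11]
  [13] addr=0x64 blk=25 s=1: L1-HIT | VC [29, 11]

MISSES = 4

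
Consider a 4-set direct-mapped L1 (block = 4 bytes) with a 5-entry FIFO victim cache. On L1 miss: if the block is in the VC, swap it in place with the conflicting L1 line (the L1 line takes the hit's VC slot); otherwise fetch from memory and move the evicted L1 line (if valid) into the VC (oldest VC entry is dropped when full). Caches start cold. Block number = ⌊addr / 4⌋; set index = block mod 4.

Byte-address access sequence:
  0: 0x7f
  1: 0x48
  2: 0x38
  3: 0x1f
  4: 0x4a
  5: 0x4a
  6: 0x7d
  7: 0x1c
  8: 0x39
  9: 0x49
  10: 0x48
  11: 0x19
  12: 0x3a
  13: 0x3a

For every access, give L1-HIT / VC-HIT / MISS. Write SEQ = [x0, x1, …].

SEQ = [MISS, MISS, MISS, MISS, VC-HIT, L1-HIT, VC-HIT, VC-HIT, VC-HIT, VC-HIT, L1-HIT, MISS, VC-HIT, L1-HIT]

#0 0x7f→b31/s3 MISS; vc=[]
#1 0x48→b18/s2 MISS; vc=[]
#2 0x38→b14/s2 MISS; vc=[18]
#3 0x1f→b7/s3 MISS; vc=[18,31]
#4 0x4a→b18/s2 VC-HIT; vc=[14,31]
#5 0x4a→b18/s2 L1-HIT; vc=[14,31]
#6 0x7d→b31/s3 VC-HIT; vc=[14,7]
#7 0x1c→b7/s3 VC-HIT; vc=[14,31]
#8 0x39→b14/s2 VC-HIT; vc=[18,31]
#9 0x49→b18/s2 VC-HIT; vc=[14,31]
#10 0x48→b18/s2 L1-HIT; vc=[14,31]
#11 0x19→b6/s2 MISS; vc=[14,31,18]
#12 0x3a→b14/s2 VC-HIT; vc=[6,31,18]
#13 0x3a→b14/s2 L1-HIT; vc=[6,31,18]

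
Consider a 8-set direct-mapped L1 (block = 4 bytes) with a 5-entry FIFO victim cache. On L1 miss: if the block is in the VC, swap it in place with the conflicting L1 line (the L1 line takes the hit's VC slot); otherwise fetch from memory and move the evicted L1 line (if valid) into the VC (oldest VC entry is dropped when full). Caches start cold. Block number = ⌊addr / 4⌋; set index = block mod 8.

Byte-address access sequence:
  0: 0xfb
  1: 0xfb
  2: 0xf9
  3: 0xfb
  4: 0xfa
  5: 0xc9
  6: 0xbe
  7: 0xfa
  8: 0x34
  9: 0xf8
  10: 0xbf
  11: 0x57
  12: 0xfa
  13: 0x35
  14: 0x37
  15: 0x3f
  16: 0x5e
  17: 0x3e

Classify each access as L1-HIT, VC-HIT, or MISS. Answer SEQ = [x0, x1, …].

SEQ = [MISS, L1-HIT, L1-HIT, L1-HIT, L1-HIT, MISS, MISS, L1-HIT, MISS, L1-HIT, L1-HIT, MISS, L1-HIT, VC-HIT, L1-HIT, MISS, MISS, VC-HIT]

#0 0xfb→b62/s6 MISS; vc=[]
#1 0xfb→b62/s6 L1-HIT; vc=[]
#2 0xf9→b62/s6 L1-HIT; vc=[]
#3 0xfb→b62/s6 L1-HIT; vc=[]
#4 0xfa→b62/s6 L1-HIT; vc=[]
#5 0xc9→b50/s2 MISS; vc=[]
#6 0xbe→b47/s7 MISS; vc=[]
#7 0xfa→b62/s6 L1-HIT; vc=[]
#8 0x34→b13/s5 MISS; vc=[]
#9 0xf8→b62/s6 L1-HIT; vc=[]
#10 0xbf→b47/s7 L1-HIT; vc=[]
#11 0x57→b21/s5 MISS; vc=[13]
#12 0xfa→b62/s6 L1-HIT; vc=[13]
#13 0x35→b13/s5 VC-HIT; vc=[21]
#14 0x37→b13/s5 L1-HIT; vc=[21]
#15 0x3f→b15/s7 MISS; vc=[21,47]
#16 0x5e→b23/s7 MISS; vc=[21,47,15]
#17 0x3e→b15/s7 VC-HIT; vc=[21,47,23]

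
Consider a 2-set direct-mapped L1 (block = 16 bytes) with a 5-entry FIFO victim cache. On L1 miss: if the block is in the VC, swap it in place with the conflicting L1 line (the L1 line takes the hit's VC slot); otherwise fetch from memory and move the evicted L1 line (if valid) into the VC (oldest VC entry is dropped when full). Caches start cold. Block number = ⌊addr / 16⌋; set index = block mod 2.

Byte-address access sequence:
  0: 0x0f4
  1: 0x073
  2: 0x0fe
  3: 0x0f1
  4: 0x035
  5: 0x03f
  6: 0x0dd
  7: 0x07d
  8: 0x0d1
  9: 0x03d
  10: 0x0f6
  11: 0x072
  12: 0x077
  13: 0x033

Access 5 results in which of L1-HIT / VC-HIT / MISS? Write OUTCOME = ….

OUTCOME = L1-HIT

0: 0xf4 (blk 15, set 1) → MISS  vc=[]
1: 0x73 (blk 7, set 1) → MISS  vc=[15]
2: 0xfe (blk 15, set 1) → VC-HIT  vc=[7]
3: 0xf1 (blk 15, set 1) → L1-HIT  vc=[7]
4: 0x35 (blk 3, set 1) → MISS  vc=[7, 15]
5: 0x3f (blk 3, set 1) → L1-HIT  vc=[7, 15]
6: 0xdd (blk 13, set 1) → MISS  vc=[7, 15, 3]
7: 0x7d (blk 7, set 1) → VC-HIT  vc=[13, 15, 3]
8: 0xd1 (blk 13, set 1) → VC-HIT  vc=[7, 15, 3]
9: 0x3d (blk 3, set 1) → VC-HIT  vc=[7, 15, 13]
10: 0xf6 (blk 15, set 1) → VC-HIT  vc=[7, 3, 13]
11: 0x72 (blk 7, set 1) → VC-HIT  vc=[15, 3, 13]
12: 0x77 (blk 7, set 1) → L1-HIT  vc=[15, 3, 13]
13: 0x33 (blk 3, set 1) → VC-HIT  vc=[15, 7, 13]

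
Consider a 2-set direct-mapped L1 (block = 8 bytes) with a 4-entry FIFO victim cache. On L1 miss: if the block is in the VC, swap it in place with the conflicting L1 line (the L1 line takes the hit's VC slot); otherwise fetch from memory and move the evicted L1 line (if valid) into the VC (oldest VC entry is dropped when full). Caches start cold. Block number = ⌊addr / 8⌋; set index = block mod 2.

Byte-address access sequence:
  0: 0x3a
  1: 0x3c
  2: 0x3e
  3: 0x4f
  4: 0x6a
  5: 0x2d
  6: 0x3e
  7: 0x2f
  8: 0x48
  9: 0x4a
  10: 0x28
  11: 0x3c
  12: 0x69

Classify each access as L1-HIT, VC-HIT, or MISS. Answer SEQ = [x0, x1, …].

SEQ = [MISS, L1-HIT, L1-HIT, MISS, MISS, MISS, VC-HIT, VC-HIT, VC-HIT, L1-HIT, VC-HIT, VC-HIT, VC-HIT]

  [0] addr=0x3a blk=7 s=1: MISS | VC []
  [1] addr=0x3c blk=7 s=1: L1-HIT | VC []
  [2] addr=0x3e blk=7 s=1: L1-HIT | VC []
  [3] addr=0x4f blk=9 s=1: MISS | VC [7]
  [4] addr=0x6a blk=13 s=1: MISS | VC [7, 9]
  [5] addr=0x2d blk=5 s=1: MISS | VC [7, 9, 13]
  [6] addr=0x3e blk=7 s=1: VC-HIT | VC [5, 9, 13]
  [7] addr=0x2f blk=5 s=1: VC-HIT | VC [7, 9, 13]
  [8] addr=0x48 blk=9 s=1: VC-HIT | VC [7, 5, 13]
  [9] addr=0x4a blk=9 s=1: L1-HIT | VC [7, 5, 13]
  [10] addr=0x28 blk=5 s=1: VC-HIT | VC [7, 9, 13]
  [11] addr=0x3c blk=7 s=1: VC-HIT | VC [5, 9, 13]
  [12] addr=0x69 blk=13 s=1: VC-HIT | VC [5, 9, 7]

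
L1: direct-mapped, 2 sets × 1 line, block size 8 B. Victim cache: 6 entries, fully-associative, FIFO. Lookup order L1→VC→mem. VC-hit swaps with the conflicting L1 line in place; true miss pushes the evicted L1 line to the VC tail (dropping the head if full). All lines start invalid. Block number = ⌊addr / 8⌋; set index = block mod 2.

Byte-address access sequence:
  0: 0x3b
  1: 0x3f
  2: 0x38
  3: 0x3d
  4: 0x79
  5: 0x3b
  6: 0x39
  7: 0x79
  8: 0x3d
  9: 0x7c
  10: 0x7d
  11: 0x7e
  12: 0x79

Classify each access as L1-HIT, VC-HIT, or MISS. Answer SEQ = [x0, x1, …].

0: 0x3b (blk 7, set 1) → MISS  vc=[]
1: 0x3f (blk 7, set 1) → L1-HIT  vc=[]
2: 0x38 (blk 7, set 1) → L1-HIT  vc=[]
3: 0x3d (blk 7, set 1) → L1-HIT  vc=[]
4: 0x79 (blk 15, set 1) → MISS  vc=[7]
5: 0x3b (blk 7, set 1) → VC-HIT  vc=[15]
6: 0x39 (blk 7, set 1) → L1-HIT  vc=[15]
7: 0x79 (blk 15, set 1) → VC-HIT  vc=[7]
8: 0x3d (blk 7, set 1) → VC-HIT  vc=[15]
9: 0x7c (blk 15, set 1) → VC-HIT  vc=[7]
10: 0x7d (blk 15, set 1) → L1-HIT  vc=[7]
11: 0x7e (blk 15, set 1) → L1-HIT  vc=[7]
12: 0x79 (blk 15, set 1) → L1-HIT  vc=[7]

SEQ = [MISS, L1-HIT, L1-HIT, L1-HIT, MISS, VC-HIT, L1-HIT, VC-HIT, VC-HIT, VC-HIT, L1-HIT, L1-HIT, L1-HIT]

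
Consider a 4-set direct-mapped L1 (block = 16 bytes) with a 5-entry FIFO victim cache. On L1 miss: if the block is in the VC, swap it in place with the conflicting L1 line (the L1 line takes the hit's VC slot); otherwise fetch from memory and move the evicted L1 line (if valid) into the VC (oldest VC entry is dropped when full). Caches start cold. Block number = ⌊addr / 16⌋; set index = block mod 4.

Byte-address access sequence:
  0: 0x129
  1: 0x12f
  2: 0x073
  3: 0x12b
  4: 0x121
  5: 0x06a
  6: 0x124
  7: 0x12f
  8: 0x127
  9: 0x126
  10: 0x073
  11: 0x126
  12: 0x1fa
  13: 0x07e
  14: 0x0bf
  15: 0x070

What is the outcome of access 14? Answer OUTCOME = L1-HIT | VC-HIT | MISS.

OUTCOME = MISS

  [0] addr=0x129 blk=18 s=2: MISS | VC []
  [1] addr=0x12f blk=18 s=2: L1-HIT | VC []
  [2] addr=0x73 blk=7 s=3: MISS | VC []
  [3] addr=0x12b blk=18 s=2: L1-HIT | VC []
  [4] addr=0x121 blk=18 s=2: L1-HIT | VC []
  [5] addr=0x6a blk=6 s=2: MISS | VC [18]
  [6] addr=0x124 blk=18 s=2: VC-HIT | VC [6]
  [7] addr=0x12f blk=18 s=2: L1-HIT | VC [6]
  [8] addr=0x127 blk=18 s=2: L1-HIT | VC [6]
  [9] addr=0x126 blk=18 s=2: L1-HIT | VC [6]
  [10] addr=0x73 blk=7 s=3: L1-HIT | VC [6]
  [11] addr=0x126 blk=18 s=2: L1-HIT | VC [6]
  [12] addr=0x1fa blk=31 s=3: MISS | VC [6, 7]
  [13] addr=0x7e blk=7 s=3: VC-HIT | VC [6, 31]
  [14] addr=0xbf blk=11 s=3: MISS | VC [6, 31, 7]
  [15] addr=0x70 blk=7 s=3: VC-HIT | VC [6, 31, 11]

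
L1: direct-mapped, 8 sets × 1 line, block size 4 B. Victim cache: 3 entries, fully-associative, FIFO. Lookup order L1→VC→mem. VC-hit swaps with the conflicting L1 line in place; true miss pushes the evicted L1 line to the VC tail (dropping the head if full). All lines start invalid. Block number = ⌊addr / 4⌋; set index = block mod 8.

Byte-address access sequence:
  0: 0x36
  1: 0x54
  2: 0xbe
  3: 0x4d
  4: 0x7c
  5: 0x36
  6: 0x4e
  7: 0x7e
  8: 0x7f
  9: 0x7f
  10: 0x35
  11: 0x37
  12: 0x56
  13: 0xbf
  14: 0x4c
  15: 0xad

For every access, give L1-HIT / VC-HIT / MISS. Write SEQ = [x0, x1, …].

  [0] addr=0x36 blk=13 s=5: MISS | VC []
  [1] addr=0x54 blk=21 s=5: MISS | VC [13]
  [2] addr=0xbe blk=47 s=7: MISS | VC [13]
  [3] addr=0x4d blk=19 s=3: MISS | VC [13]
  [4] addr=0x7c blk=31 s=7: MISS | VC [13, 47]
  [5] addr=0x36 blk=13 s=5: VC-HIT | VC [21, 47]
  [6] addr=0x4e blk=19 s=3: L1-HIT | VC [21, 47]
  [7] addr=0x7e blk=31 s=7: L1-HIT | VC [21, 47]
  [8] addr=0x7f blk=31 s=7: L1-HIT | VC [21, 47]
  [9] addr=0x7f blk=31 s=7: L1-HIT | VC [21, 47]
  [10] addr=0x35 blk=13 s=5: L1-HIT | VC [21, 47]
  [11] addr=0x37 blk=13 s=5: L1-HIT | VC [21, 47]
  [12] addr=0x56 blk=21 s=5: VC-HIT | VC [13, 47]
  [13] addr=0xbf blk=47 s=7: VC-HIT | VC [13, 31]
  [14] addr=0x4c blk=19 s=3: L1-HIT | VC [13, 31]
  [15] addr=0xad blk=43 s=3: MISS | VC [13, 31, 19]

SEQ = [MISS, MISS, MISS, MISS, MISS, VC-HIT, L1-HIT, L1-HIT, L1-HIT, L1-HIT, L1-HIT, L1-HIT, VC-HIT, VC-HIT, L1-HIT, MISS]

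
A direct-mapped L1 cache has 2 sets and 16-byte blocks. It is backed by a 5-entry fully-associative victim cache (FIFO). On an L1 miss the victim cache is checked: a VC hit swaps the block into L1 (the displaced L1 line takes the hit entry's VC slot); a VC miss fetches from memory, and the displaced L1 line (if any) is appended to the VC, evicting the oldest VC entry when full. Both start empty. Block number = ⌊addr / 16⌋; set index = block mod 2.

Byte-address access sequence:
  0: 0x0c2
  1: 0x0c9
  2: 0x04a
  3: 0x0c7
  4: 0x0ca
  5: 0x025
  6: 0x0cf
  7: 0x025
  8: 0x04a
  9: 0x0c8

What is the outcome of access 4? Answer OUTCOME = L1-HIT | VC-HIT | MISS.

OUTCOME = L1-HIT

  [0] addr=0xc2 blk=12 s=0: MISS | VC []
  [1] addr=0xc9 blk=12 s=0: L1-HIT | VC []
  [2] addr=0x4a blk=4 s=0: MISS | VC [12]
  [3] addr=0xc7 blk=12 s=0: VC-HIT | VC [4]
  [4] addr=0xca blk=12 s=0: L1-HIT | VC [4]
  [5] addr=0x25 blk=2 s=0: MISS | VC [4, 12]
  [6] addr=0xcf blk=12 s=0: VC-HIT | VC [4, 2]
  [7] addr=0x25 blk=2 s=0: VC-HIT | VC [4, 12]
  [8] addr=0x4a blk=4 s=0: VC-HIT | VC [2, 12]
  [9] addr=0xc8 blk=12 s=0: VC-HIT | VC [2, 4]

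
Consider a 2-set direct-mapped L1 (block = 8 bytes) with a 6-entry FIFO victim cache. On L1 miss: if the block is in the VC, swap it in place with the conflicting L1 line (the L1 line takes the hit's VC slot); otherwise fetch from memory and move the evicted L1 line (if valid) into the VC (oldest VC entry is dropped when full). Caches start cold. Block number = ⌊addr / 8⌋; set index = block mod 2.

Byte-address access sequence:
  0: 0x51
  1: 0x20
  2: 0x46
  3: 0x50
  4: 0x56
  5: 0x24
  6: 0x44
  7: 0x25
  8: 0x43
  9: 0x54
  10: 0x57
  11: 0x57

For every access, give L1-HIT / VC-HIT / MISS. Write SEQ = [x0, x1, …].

SEQ = [MISS, MISS, MISS, VC-HIT, L1-HIT, VC-HIT, VC-HIT, VC-HIT, VC-HIT, VC-HIT, L1-HIT, L1-HIT]

  [0] addr=0x51 blk=10 s=0: MISS | VC []
  [1] addr=0x20 blk=4 s=0: MISS | VC [10]
  [2] addr=0x46 blk=8 s=0: MISS | VC [10, 4]
  [3] addr=0x50 blk=10 s=0: VC-HIT | VC [8, 4]
  [4] addr=0x56 blk=10 s=0: L1-HIT | VC [8, 4]
  [5] addr=0x24 blk=4 s=0: VC-HIT | VC [8, 10]
  [6] addr=0x44 blk=8 s=0: VC-HIT | VC [4, 10]
  [7] addr=0x25 blk=4 s=0: VC-HIT | VC [8, 10]
  [8] addr=0x43 blk=8 s=0: VC-HIT | VC [4, 10]
  [9] addr=0x54 blk=10 s=0: VC-HIT | VC [4, 8]
  [10] addr=0x57 blk=10 s=0: L1-HIT | VC [4, 8]
  [11] addr=0x57 blk=10 s=0: L1-HIT | VC [4, 8]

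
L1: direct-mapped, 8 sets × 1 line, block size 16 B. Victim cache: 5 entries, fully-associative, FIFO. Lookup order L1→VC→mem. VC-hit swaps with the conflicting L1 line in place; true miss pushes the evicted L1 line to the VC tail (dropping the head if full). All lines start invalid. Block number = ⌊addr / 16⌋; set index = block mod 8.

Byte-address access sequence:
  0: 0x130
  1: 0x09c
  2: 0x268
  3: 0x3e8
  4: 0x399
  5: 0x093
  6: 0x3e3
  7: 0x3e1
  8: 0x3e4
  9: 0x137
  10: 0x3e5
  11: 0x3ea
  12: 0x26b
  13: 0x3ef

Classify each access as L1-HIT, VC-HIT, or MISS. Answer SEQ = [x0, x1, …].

  [0] addr=0x130 blk=19 s=3: MISS | VC []
  [1] addr=0x9c blk=9 s=1: MISS | VC []
  [2] addr=0x268 blk=38 s=6: MISS | VC []
  [3] addr=0x3e8 blk=62 s=6: MISS | VC [38]
  [4] addr=0x399 blk=57 s=1: MISS | VC [38, 9]
  [5] addr=0x93 blk=9 s=1: VC-HIT | VC [38, 57]
  [6] addr=0x3e3 blk=62 s=6: L1-HIT | VC [38, 57]
  [7] addr=0x3e1 blk=62 s=6: L1-HIT | VC [38, 57]
  [8] addr=0x3e4 blk=62 s=6: L1-HIT | VC [38, 57]
  [9] addr=0x137 blk=19 s=3: L1-HIT | VC [38, 57]
  [10] addr=0x3e5 blk=62 s=6: L1-HIT | VC [38, 57]
  [11] addr=0x3ea blk=62 s=6: L1-HIT | VC [38, 57]
  [12] addr=0x26b blk=38 s=6: VC-HIT | VC [62, 57]
  [13] addr=0x3ef blk=62 s=6: VC-HIT | VC [38, 57]

SEQ = [MISS, MISS, MISS, MISS, MISS, VC-HIT, L1-HIT, L1-HIT, L1-HIT, L1-HIT, L1-HIT, L1-HIT, VC-HIT, VC-HIT]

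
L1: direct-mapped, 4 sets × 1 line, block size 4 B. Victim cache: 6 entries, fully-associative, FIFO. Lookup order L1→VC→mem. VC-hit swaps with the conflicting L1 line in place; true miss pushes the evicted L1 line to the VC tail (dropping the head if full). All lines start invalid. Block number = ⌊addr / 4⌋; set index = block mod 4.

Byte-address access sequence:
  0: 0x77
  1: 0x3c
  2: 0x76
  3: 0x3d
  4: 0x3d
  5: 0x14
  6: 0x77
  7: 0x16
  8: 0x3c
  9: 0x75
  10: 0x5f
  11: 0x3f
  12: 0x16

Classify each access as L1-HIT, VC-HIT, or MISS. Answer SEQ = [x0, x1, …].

#0 0x77→b29/s1 MISS; vc=[]
#1 0x3c→b15/s3 MISS; vc=[]
#2 0x76→b29/s1 L1-HIT; vc=[]
#3 0x3d→b15/s3 L1-HIT; vc=[]
#4 0x3d→b15/s3 L1-HIT; vc=[]
#5 0x14→b5/s1 MISS; vc=[29]
#6 0x77→b29/s1 VC-HIT; vc=[5]
#7 0x16→b5/s1 VC-HIT; vc=[29]
#8 0x3c→b15/s3 L1-HIT; vc=[29]
#9 0x75→b29/s1 VC-HIT; vc=[5]
#10 0x5f→b23/s3 MISS; vc=[5,15]
#11 0x3f→b15/s3 VC-HIT; vc=[5,23]
#12 0x16→b5/s1 VC-HIT; vc=[29,23]

SEQ = [MISS, MISS, L1-HIT, L1-HIT, L1-HIT, MISS, VC-HIT, VC-HIT, L1-HIT, VC-HIT, MISS, VC-HIT, VC-HIT]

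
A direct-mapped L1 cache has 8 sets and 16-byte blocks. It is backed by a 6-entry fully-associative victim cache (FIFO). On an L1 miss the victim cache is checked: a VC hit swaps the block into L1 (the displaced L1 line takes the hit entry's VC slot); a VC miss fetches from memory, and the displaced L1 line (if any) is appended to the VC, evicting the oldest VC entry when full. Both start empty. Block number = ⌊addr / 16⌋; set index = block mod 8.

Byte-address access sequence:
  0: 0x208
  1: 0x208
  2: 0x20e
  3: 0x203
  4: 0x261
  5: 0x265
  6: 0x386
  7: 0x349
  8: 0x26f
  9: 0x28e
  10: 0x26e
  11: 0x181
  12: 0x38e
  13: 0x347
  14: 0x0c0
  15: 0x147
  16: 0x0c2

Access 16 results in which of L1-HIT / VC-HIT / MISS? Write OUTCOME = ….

  [0] addr=0x208 blk=32 s=0: MISS | VC []
  [1] addr=0x208 blk=32 s=0: L1-HIT | VC []
  [2] addr=0x20e blk=32 s=0: L1-HIT | VC []
  [3] addr=0x203 blk=32 s=0: L1-HIT | VC []
  [4] addr=0x261 blk=38 s=6: MISS | VC []
  [5] addr=0x265 blk=38 s=6: L1-HIT | VC []
  [6] addr=0x386 blk=56 s=0: MISS | VC [32]
  [7] addr=0x349 blk=52 s=4: MISS | VC [32]
  [8] addr=0x26f blk=38 s=6: L1-HIT | VC [32]
  [9] addr=0x28e blk=40 s=0: MISS | VC [32, 56]
  [10] addr=0x26e blk=38 s=6: L1-HIT | VC [32, 56]
  [11] addr=0x181 blk=24 s=0: MISS | VC [32, 56, 40]
  [12] addr=0x38e blk=56 s=0: VC-HIT | VC [32, 24, 40]
  [13] addr=0x347 blk=52 s=4: L1-HIT | VC [32, 24, 40]
  [14] addr=0xc0 blk=12 s=4: MISS | VC [32, 24, 40, 52]
  [15] addr=0x147 blk=20 s=4: MISS | VC [32, 24, 40, 52, 12]
  [16] addr=0xc2 blk=12 s=4: VC-HIT | VC [32, 24, 40, 52, 20]

OUTCOME = VC-HIT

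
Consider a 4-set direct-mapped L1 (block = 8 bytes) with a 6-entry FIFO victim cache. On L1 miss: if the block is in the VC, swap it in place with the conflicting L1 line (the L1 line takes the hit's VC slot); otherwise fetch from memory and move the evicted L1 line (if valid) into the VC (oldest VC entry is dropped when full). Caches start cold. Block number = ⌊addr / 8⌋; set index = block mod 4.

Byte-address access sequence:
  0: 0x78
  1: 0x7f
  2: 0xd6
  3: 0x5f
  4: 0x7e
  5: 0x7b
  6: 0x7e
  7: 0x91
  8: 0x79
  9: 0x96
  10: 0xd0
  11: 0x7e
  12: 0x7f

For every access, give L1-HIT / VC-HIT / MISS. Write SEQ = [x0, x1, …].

SEQ = [MISS, L1-HIT, MISS, MISS, VC-HIT, L1-HIT, L1-HIT, MISS, L1-HIT, L1-HIT, VC-HIT, L1-HIT, L1-HIT]

#0 0x78→b15/s3 MISS; vc=[]
#1 0x7f→b15/s3 L1-HIT; vc=[]
#2 0xd6→b26/s2 MISS; vc=[]
#3 0x5f→b11/s3 MISS; vc=[15]
#4 0x7e→b15/s3 VC-HIT; vc=[11]
#5 0x7b→b15/s3 L1-HIT; vc=[11]
#6 0x7e→b15/s3 L1-HIT; vc=[11]
#7 0x91→b18/s2 MISS; vc=[11,26]
#8 0x79→b15/s3 L1-HIT; vc=[11,26]
#9 0x96→b18/s2 L1-HIT; vc=[11,26]
#10 0xd0→b26/s2 VC-HIT; vc=[11,18]
#11 0x7e→b15/s3 L1-HIT; vc=[11,18]
#12 0x7f→b15/s3 L1-HIT; vc=[11,18]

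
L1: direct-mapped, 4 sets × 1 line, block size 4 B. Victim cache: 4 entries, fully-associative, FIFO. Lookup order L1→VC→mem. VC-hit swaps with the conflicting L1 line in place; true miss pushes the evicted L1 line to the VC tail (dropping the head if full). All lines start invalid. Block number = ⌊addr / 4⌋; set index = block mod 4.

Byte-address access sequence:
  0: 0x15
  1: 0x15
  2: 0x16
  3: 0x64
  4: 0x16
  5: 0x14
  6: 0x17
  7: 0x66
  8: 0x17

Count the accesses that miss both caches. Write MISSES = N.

0: 0x15 (blk 5, set 1) → MISS  vc=[]
1: 0x15 (blk 5, set 1) → L1-HIT  vc=[]
2: 0x16 (blk 5, set 1) → L1-HIT  vc=[]
3: 0x64 (blk 25, set 1) → MISS  vc=[5]
4: 0x16 (blk 5, set 1) → VC-HIT  vc=[25]
5: 0x14 (blk 5, set 1) → L1-HIT  vc=[25]
6: 0x17 (blk 5, set 1) → L1-HIT  vc=[25]
7: 0x66 (blk 25, set 1) → VC-HIT  vc=[5]
8: 0x17 (blk 5, set 1) → VC-HIT  vc=[25]

MISSES = 2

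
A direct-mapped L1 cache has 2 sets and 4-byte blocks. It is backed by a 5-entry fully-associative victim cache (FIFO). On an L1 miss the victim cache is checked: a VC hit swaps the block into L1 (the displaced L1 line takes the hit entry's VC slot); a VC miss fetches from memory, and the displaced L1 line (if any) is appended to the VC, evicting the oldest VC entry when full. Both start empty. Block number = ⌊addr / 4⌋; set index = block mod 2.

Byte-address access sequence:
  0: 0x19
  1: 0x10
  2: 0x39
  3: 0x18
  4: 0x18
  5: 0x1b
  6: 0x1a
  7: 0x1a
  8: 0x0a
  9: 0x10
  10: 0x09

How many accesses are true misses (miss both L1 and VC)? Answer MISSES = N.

MISSES = 4

#0 0x19→b6/s0 MISS; vc=[]
#1 0x10→b4/s0 MISS; vc=[6]
#2 0x39→b14/s0 MISS; vc=[6,4]
#3 0x18→b6/s0 VC-HIT; vc=[14,4]
#4 0x18→b6/s0 L1-HIT; vc=[14,4]
#5 0x1b→b6/s0 L1-HIT; vc=[14,4]
#6 0x1a→b6/s0 L1-HIT; vc=[14,4]
#7 0x1a→b6/s0 L1-HIT; vc=[14,4]
#8 0xa→b2/s0 MISS; vc=[14,4,6]
#9 0x10→b4/s0 VC-HIT; vc=[14,2,6]
#10 0x9→b2/s0 VC-HIT; vc=[14,4,6]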